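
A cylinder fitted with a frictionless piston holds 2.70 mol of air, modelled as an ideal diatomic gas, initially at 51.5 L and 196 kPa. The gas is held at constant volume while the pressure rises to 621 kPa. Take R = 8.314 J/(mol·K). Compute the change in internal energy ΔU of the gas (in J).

54700 J

T₁ = P₁V₁/(nR) = 196×51.5/(2.70×8.314) = 450 K.
Isochoric: V stays 51.5 L; P/T = const ⇒ T₂ = 1420 K, P₂ = 621 kPa.
For an ideal gas ΔU = nCvΔT with Cv = (5/2)R = 20.8 J/(mol·K).
ΔU = 2.70×20.8×(1420−450) = 54700 J.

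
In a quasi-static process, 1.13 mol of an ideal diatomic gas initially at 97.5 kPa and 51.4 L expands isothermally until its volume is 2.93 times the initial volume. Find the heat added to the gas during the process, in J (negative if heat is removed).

5390 J

T₁ = P₁V₁/(nR) = 97.5×51.4/(1.13×8.314) = 533 K.
Isothermal: T stays 533 K; PV = const ⇒ V₂ = 151 L, P₂ = 33.3 kPa.
ΔU = 0 (ideal gas, T constant).
W = nRT ln(V₂/V₁) = 1.13×8.314×533×ln(2.93) = 5390 J.
Q = ΔU + W = 5390 J.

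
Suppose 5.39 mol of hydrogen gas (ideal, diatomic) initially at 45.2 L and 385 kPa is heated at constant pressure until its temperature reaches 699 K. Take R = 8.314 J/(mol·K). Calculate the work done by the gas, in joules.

T₁ = P₁V₁/(nR) = 385×45.2/(5.39×8.314) = 388 K.
Isobaric: P stays 385 kPa; V/T = const ⇒ T₂ = 699 K, V₂ = 81.4 L.
W = PΔV = 385×(81.4−45.2) kPa·L = 13900 J.

13900 J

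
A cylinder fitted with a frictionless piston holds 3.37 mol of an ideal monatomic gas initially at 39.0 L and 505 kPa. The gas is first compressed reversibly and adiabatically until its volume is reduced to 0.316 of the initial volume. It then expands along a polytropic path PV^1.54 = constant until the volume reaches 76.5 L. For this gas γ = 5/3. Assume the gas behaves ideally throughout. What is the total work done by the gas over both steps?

15100 J

T₁ = P₁V₁/(nR) = 505×39.0/(3.37×8.314) = 703 K.
Step 1 — Adiabatic: TV^(γ−1) = const ⇒ T₂ = 703×(3.16)^0.667 = 1520 K; PV^γ = const ⇒ P₂ = 3440 kPa.
ΔU = nCvΔT = 3.37×12.5×(1520−703) = 34100 J.
Q = 0 for an adiabatic process, so W = −ΔU = -34100 J.
State after step 1: P = 3440 kPa, V = 12.3 L, T = 1520 K.
Step 2 — Polytropic n=1.54: T₂ = T₁(V₁/V₂)^(n−1) = 1520×(0.161)^0.54 = 565 K; P₂ = P₁(V₁/V₂)^n = 207 kPa.
W = (P₁V₁−P₂V₂)/(n−1) = (3440×12.3−207×76.5)/0.54 = 49300 J.
ΔU = nCvΔT = 3.37×12.5×(565−1520) = -39900 J.
Q = ΔU + W = 9360 J.
Net over both steps: W = 15100 J, Q = 9360 J, ΔU = -5780 J.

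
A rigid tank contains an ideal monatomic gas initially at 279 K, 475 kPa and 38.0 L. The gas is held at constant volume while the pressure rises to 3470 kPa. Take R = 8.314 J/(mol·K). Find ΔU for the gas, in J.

n = P₁V₁/(RT₁) = 475×38.0/(8.314×279) = 7.78 mol.
Isochoric: V stays 38.0 L; P/T = const ⇒ T₂ = 2040 K, P₂ = 3470 kPa.
For an ideal gas ΔU = nCvΔT with Cv = (3/2)R = 12.5 J/(mol·K).
ΔU = 7.78×12.5×(2040−279) = 171000 J.

171000 J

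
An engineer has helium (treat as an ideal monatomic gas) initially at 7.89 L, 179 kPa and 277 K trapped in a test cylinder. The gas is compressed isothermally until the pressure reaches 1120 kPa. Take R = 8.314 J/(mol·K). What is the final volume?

1.26 L

Isothermal: T stays 277 K; PV = const ⇒ V₂ = 1.26 L, P₂ = 1120 kPa.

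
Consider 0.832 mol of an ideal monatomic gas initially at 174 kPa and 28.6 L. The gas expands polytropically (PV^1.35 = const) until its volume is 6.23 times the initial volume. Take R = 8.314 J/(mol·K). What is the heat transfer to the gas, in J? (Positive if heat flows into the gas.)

T₁ = P₁V₁/(nR) = 174×28.6/(0.832×8.314) = 719 K.
Polytropic n=1.35: T₂ = T₁(V₁/V₂)^(n−1) = 719×(0.161)^0.35 = 379 K; P₂ = P₁(V₁/V₂)^n = 14.7 kPa.
W = (P₁V₁−P₂V₂)/(n−1) = (174×28.6−14.7×178)/0.35 = 6720 J.
ΔU = nCvΔT = 0.832×12.5×(379−719) = -3530 J.
Q = ΔU + W = 3190 J.

3190 J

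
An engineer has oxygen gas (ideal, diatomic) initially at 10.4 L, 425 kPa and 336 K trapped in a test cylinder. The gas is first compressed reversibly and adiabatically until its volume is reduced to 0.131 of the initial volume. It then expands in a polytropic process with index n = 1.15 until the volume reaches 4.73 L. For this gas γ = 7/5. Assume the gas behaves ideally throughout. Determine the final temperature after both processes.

629 K

n = P₁V₁/(RT₁) = 425×10.4/(8.314×336) = 1.58 mol.
Step 1 — Adiabatic: TV^(γ−1) = const ⇒ T₂ = 336×(7.63)^0.400 = 758 K; PV^γ = const ⇒ P₂ = 7310 kPa.
ΔU = nCvΔT = 1.58×20.8×(758−336) = 13900 J.
Q = 0 for an adiabatic process, so W = −ΔU = -13900 J.
State after step 1: P = 7310 kPa, V = 1.36 L, T = 758 K.
Step 2 — Polytropic n=1.15: T₂ = T₁(V₁/V₂)^(n−1) = 758×(0.288)^0.15 = 629 K; P₂ = P₁(V₁/V₂)^n = 1750 kPa.
W = (P₁V₁−P₂V₂)/(n−1) = (7310×1.36−1750×4.73)/0.15 = 11300 J.
ΔU = nCvΔT = 1.58×20.8×(629−758) = -4240 J.
Q = ΔU + W = 7070 J.
Net over both steps: W = -2550 J, Q = 7070 J, ΔU = 9620 J.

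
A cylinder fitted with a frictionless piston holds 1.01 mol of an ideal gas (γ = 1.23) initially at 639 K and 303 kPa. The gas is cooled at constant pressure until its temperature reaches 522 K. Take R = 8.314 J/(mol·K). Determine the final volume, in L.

14.5 L

V₁ = nRT₁/P₁ = 1.01×8.314×639/303 = 17.7 L.
Isobaric: P stays 303 kPa; V/T = const ⇒ T₂ = 522 K, V₂ = 14.5 L.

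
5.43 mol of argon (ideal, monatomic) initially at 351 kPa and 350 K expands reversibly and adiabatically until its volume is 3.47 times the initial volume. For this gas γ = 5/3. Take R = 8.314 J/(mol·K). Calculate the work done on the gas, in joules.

V₁ = nRT₁/P₁ = 5.43×8.314×350/351 = 45.0 L.
Adiabatic: TV^(γ−1) = const ⇒ T₂ = 350×(0.288)^0.667 = 153 K; PV^γ = const ⇒ P₂ = 44.1 kPa.
ΔU = nCvΔT = 5.43×12.5×(153−350) = -13400 J.
Q = 0 for an adiabatic process, so W = −ΔU = 13400 J.
Work done on the gas = −W_by = -13400 J.

-13400 J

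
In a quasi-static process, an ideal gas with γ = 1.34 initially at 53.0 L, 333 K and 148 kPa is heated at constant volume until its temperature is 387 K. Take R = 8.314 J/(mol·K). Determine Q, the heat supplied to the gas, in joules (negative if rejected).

n = P₁V₁/(RT₁) = 148×53.0/(8.314×333) = 2.83 mol.
Isochoric: V stays 53.0 L; P/T = const ⇒ T₂ = 387 K, P₂ = 172 kPa.
W = 0 (no volume change).
ΔU = nCvΔT = 2.83×24.5×(387−333) = 3740 J.
Q = ΔU = 3740 J.

3740 J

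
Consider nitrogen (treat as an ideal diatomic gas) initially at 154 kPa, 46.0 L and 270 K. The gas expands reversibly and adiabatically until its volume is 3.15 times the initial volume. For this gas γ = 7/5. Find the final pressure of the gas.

30.9 kPa

Adiabatic: TV^(γ−1) = const ⇒ T₂ = 270×(0.317)^0.400 = 171 K; PV^γ = const ⇒ P₂ = 30.9 kPa.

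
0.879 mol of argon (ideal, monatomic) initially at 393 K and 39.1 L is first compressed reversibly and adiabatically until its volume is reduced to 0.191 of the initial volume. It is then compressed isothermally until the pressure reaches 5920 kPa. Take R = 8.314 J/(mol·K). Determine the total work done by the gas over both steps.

-22800 J

P₁ = nRT₁/V₁ = 0.879×8.314×393/39.1 = 73.5 kPa.
Step 1 — Adiabatic: TV^(γ−1) = const ⇒ T₂ = 393×(5.24)^0.667 = 1180 K; PV^γ = const ⇒ P₂ = 1160 kPa.
ΔU = nCvΔT = 0.879×12.5×(1180−393) = 8680 J.
Q = 0 for an adiabatic process, so W = −ΔU = -8680 J.
State after step 1: P = 1160 kPa, V = 7.47 L, T = 1180 K.
Step 2 — Isothermal: T stays 1180 K; PV = const ⇒ V₂ = 1.46 L, P₂ = 5920 kPa.
ΔU = 0 (ideal gas, T constant).
W = nRT ln(V₂/V₁) = 0.879×8.314×1180×ln(0.196) = -14100 J.
Q = ΔU + W = -14100 J.
Net over both steps: W = -22800 J, Q = -14100 J, ΔU = 8680 J.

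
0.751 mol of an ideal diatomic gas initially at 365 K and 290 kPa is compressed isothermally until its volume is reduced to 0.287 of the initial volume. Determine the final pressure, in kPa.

1010 kPa

V₁ = nRT₁/P₁ = 0.751×8.314×365/290 = 7.86 L.
Isothermal: T stays 365 K; PV = const ⇒ V₂ = 2.26 L, P₂ = 1010 kPa.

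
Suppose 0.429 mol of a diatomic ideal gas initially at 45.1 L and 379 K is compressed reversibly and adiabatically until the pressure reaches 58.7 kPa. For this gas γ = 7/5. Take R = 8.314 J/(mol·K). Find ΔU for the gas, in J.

P₁ = nRT₁/V₁ = 0.429×8.314×379/45.1 = 30.0 kPa.
Adiabatic: T₂/T₁ = (P₂/P₁)^((γ−1)/γ) ⇒ T₂ = 379×(1.96)^0.286 = 459 K; V₂ = 27.9 L.
For an ideal gas ΔU = nCvΔT with Cv = (5/2)R = 20.8 J/(mol·K).
ΔU = 0.429×20.8×(459−379) = 715 J.

715 J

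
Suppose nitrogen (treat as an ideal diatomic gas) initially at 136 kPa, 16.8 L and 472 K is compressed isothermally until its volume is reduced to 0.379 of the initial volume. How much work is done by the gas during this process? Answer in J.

n = P₁V₁/(RT₁) = 136×16.8/(8.314×472) = 0.582 mol.
Isothermal: T stays 472 K; PV = const ⇒ V₂ = 6.37 L, P₂ = 359 kPa.
W = nRT ln(V₂/V₁) = 0.582×8.314×472×ln(0.379) = -2220 J.

-2220 J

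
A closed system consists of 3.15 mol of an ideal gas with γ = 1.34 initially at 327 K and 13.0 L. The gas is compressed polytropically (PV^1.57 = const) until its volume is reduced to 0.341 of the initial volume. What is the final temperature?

604 K

P₁ = nRT₁/V₁ = 3.15×8.314×327/13.0 = 659 kPa.
Polytropic n=1.57: T₂ = T₁(V₁/V₂)^(n−1) = 327×(2.93)^0.57 = 604 K; P₂ = P₁(V₁/V₂)^n = 3570 kPa.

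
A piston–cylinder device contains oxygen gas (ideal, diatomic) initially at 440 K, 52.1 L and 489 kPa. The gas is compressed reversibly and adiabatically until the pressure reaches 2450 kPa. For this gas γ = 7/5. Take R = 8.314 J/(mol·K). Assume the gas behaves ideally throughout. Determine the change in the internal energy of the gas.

37200 J

n = P₁V₁/(RT₁) = 489×52.1/(8.314×440) = 6.96 mol.
Adiabatic: T₂/T₁ = (P₂/P₁)^((γ−1)/γ) ⇒ T₂ = 440×(5.01)^0.286 = 697 K; V₂ = 16.5 L.
For an ideal gas ΔU = nCvΔT with Cv = (5/2)R = 20.8 J/(mol·K).
ΔU = 6.96×20.8×(697−440) = 37200 J.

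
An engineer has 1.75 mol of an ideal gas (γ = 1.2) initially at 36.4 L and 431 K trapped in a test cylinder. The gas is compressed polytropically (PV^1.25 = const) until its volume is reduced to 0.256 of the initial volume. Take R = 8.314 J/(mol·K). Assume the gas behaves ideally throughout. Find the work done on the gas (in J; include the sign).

10200 J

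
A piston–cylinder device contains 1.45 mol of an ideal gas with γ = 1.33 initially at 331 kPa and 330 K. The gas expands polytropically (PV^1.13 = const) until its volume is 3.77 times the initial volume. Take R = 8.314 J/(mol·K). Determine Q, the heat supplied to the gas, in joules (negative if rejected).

2940 J

V₁ = nRT₁/P₁ = 1.45×8.314×330/331 = 12.0 L.
Polytropic n=1.13: T₂ = T₁(V₁/V₂)^(n−1) = 330×(0.265)^0.13 = 278 K; P₂ = P₁(V₁/V₂)^n = 73.9 kPa.
W = (P₁V₁−P₂V₂)/(n−1) = (331×12.0−73.9×45.3)/0.13 = 4850 J.
ΔU = nCvΔT = 1.45×25.2×(278−330) = -1910 J.
Q = ΔU + W = 2940 J.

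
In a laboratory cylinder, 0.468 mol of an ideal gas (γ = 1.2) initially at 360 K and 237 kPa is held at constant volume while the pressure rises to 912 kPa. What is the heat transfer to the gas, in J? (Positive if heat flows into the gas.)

19900 J

V₁ = nRT₁/P₁ = 0.468×8.314×360/237 = 5.91 L.
Isochoric: V stays 5.91 L; P/T = const ⇒ T₂ = 1390 K, P₂ = 912 kPa.
W = 0 (no volume change).
ΔU = nCvΔT = 0.468×41.6×(1390−360) = 19900 J.
Q = ΔU = 19900 J.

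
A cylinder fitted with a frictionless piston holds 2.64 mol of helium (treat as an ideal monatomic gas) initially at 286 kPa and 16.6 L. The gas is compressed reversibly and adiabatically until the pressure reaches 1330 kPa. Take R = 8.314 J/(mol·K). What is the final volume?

6.60 L

T₁ = P₁V₁/(nR) = 286×16.6/(2.64×8.314) = 216 K.
Adiabatic: T₂/T₁ = (P₂/P₁)^((γ−1)/γ) ⇒ T₂ = 216×(4.65)^0.400 = 400 K; V₂ = 6.60 L.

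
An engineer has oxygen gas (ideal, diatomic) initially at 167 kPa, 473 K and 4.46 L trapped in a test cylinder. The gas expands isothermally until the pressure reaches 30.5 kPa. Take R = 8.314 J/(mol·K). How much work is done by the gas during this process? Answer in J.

n = P₁V₁/(RT₁) = 167×4.46/(8.314×473) = 0.189 mol.
Isothermal: T stays 473 K; PV = const ⇒ V₂ = 24.4 L, P₂ = 30.5 kPa.
W = nRT ln(V₂/V₁) = 0.189×8.314×473×ln(5.48) = 1270 J.

1270 J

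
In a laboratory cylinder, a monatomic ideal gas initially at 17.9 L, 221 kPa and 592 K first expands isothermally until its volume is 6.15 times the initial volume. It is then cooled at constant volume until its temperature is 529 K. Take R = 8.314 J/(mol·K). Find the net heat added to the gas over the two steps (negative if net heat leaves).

n = P₁V₁/(RT₁) = 221×17.9/(8.314×592) = 0.804 mol.
Step 1 — Isothermal: T stays 592 K; PV = const ⇒ V₂ = 110 L, P₂ = 35.9 kPa.
ΔU = 0 (ideal gas, T constant).
W = nRT ln(V₂/V₁) = 0.804×8.314×592×ln(6.15) = 7190 J.
Q = ΔU + W = 7190 J.
State after step 1: P = 35.9 kPa, V = 110 L, T = 592 K.
Step 2 — Isochoric: V stays 110 L; P/T = const ⇒ T₂ = 529 K, P₂ = 32.1 kPa.
W = 0 (no volume change).
ΔU = nCvΔT = 0.804×12.5×(529−592) = -631 J.
Q = ΔU = -631 J.
Net over both steps: W = 7190 J, Q = 6550 J, ΔU = -631 J.

6550 J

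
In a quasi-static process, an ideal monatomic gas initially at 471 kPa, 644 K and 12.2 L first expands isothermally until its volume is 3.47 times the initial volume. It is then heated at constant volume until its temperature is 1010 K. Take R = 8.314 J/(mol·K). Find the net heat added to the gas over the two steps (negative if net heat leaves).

n = P₁V₁/(RT₁) = 471×12.2/(8.314×644) = 1.07 mol.
Step 1 — Isothermal: T stays 644 K; PV = const ⇒ V₂ = 42.3 L, P₂ = 136 kPa.
ΔU = 0 (ideal gas, T constant).
W = nRT ln(V₂/V₁) = 1.07×8.314×644×ln(3.47) = 7150 J.
Q = ΔU + W = 7150 J.
State after step 1: P = 136 kPa, V = 42.3 L, T = 644 K.
Step 2 — Isochoric: V stays 42.3 L; P/T = const ⇒ T₂ = 1010 K, P₂ = 213 kPa.
W = 0 (no volume change).
ΔU = nCvΔT = 1.07×12.5×(1010−644) = 4900 J.
Q = ΔU = 4900 J.
Net over both steps: W = 7150 J, Q = 12000 J, ΔU = 4900 J.

12000 J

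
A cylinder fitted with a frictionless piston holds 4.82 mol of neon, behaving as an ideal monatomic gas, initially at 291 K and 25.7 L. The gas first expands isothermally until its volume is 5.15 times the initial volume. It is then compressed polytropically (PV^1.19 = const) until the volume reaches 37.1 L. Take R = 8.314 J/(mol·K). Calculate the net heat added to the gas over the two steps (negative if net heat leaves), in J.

P₁ = nRT₁/V₁ = 4.82×8.314×291/25.7 = 454 kPa.
Step 1 — Isothermal: T stays 291 K; PV = const ⇒ V₂ = 132 L, P₂ = 88.1 kPa.
ΔU = 0 (ideal gas, T constant).
W = nRT ln(V₂/V₁) = 4.82×8.314×291×ln(5.15) = 19100 J.
Q = ΔU + W = 19100 J.
State after step 1: P = 88.1 kPa, V = 132 L, T = 291 K.
Step 2 — Polytropic n=1.19: T₂ = T₁(V₁/V₂)^(n−1) = 291×(3.57)^0.19 = 371 K; P₂ = P₁(V₁/V₂)^n = 400 kPa.
W = (P₁V₁−P₂V₂)/(n−1) = (88.1×132−400×37.1)/0.19 = -16800 J.
ΔU = nCvΔT = 4.82×12.5×(371−291) = 4780 J.
Q = ΔU + W = -12000 J.
Net over both steps: W = 2340 J, Q = 7120 J, ΔU = 4780 J.

7120 J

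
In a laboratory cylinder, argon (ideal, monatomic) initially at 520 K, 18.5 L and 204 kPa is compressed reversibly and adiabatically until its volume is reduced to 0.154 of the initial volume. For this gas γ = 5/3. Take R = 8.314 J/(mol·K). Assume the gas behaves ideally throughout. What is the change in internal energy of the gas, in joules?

14000 J

n = P₁V₁/(RT₁) = 204×18.5/(8.314×520) = 0.873 mol.
Adiabatic: TV^(γ−1) = const ⇒ T₂ = 520×(6.49)^0.667 = 1810 K; PV^γ = const ⇒ P₂ = 4610 kPa.
For an ideal gas ΔU = nCvΔT with Cv = (3/2)R = 12.5 J/(mol·K).
ΔU = 0.873×12.5×(1810−520) = 14000 J.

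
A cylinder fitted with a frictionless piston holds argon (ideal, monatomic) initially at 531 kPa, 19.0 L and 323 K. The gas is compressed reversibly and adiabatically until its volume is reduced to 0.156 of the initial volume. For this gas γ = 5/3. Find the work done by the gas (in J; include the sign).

-37100 J

n = P₁V₁/(RT₁) = 531×19.0/(8.314×323) = 3.76 mol.
Adiabatic: TV^(γ−1) = const ⇒ T₂ = 323×(6.41)^0.667 = 1110 K; PV^γ = const ⇒ P₂ = 11700 kPa.
ΔU = nCvΔT = 3.76×12.5×(1110−323) = 37100 J.
Q = 0 for an adiabatic process, so W = −ΔU = -37100 J.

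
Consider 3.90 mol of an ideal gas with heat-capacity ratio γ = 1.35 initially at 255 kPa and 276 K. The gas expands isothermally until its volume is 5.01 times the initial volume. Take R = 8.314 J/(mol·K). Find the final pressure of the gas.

V₁ = nRT₁/P₁ = 3.90×8.314×276/255 = 35.1 L.
Isothermal: T stays 276 K; PV = const ⇒ V₂ = 176 L, P₂ = 50.9 kPa.

50.9 kPa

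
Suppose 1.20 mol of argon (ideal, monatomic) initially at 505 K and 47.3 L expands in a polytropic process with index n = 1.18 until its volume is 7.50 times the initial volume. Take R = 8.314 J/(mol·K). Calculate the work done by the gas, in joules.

8510 J

P₁ = nRT₁/V₁ = 1.20×8.314×505/47.3 = 107 kPa.
Polytropic n=1.18: T₂ = T₁(V₁/V₂)^(n−1) = 505×(0.133)^0.18 = 351 K; P₂ = P₁(V₁/V₂)^n = 9.88 kPa.
W = (P₁V₁−P₂V₂)/(n−1) = (107×47.3−9.88×355)/0.18 = 8510 J.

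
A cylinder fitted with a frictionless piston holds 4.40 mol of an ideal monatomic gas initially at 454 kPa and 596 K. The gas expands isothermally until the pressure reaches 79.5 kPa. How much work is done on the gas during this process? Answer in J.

V₁ = nRT₁/P₁ = 4.40×8.314×596/454 = 48.0 L.
Isothermal: T stays 596 K; PV = const ⇒ V₂ = 274 L, P₂ = 79.5 kPa.
W = nRT ln(V₂/V₁) = 4.40×8.314×596×ln(5.71) = 38000 J.
Work done on the gas = −W_by = -38000 J.

-38000 J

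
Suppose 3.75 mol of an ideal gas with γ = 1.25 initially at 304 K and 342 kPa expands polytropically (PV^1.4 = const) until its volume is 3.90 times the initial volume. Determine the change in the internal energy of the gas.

V₁ = nRT₁/P₁ = 3.75×8.314×304/342 = 27.7 L.
Polytropic n=1.4: T₂ = T₁(V₁/V₂)^(n−1) = 304×(0.256)^0.40 = 176 K; P₂ = P₁(V₁/V₂)^n = 50.9 kPa.
For an ideal gas ΔU = nCvΔT with Cv = R/(γ−1) = 33.3 J/(mol·K).
ΔU = 3.75×33.3×(176−304) = -15900 J.

-15900 J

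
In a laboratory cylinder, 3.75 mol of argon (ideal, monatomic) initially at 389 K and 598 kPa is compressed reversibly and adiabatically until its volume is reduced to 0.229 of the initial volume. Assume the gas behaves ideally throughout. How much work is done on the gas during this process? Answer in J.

V₁ = nRT₁/P₁ = 3.75×8.314×389/598 = 20.3 L.
Adiabatic: TV^(γ−1) = const ⇒ T₂ = 389×(4.37)^0.667 = 1040 K; PV^γ = const ⇒ P₂ = 6980 kPa.
ΔU = nCvΔT = 3.75×12.5×(1040−389) = 30400 J.
Q = 0 for an adiabatic process, so W = −ΔU = -30400 J.
Work done on the gas = −W_by = 30400 J.

30400 J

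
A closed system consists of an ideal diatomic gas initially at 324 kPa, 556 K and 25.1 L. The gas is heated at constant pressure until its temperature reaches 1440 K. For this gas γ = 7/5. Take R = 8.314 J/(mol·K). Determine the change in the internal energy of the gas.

32300 J

n = P₁V₁/(RT₁) = 324×25.1/(8.314×556) = 1.76 mol.
Isobaric: P stays 324 kPa; V/T = const ⇒ T₂ = 1440 K, V₂ = 65.0 L.
For an ideal gas ΔU = nCvΔT with Cv = (5/2)R = 20.8 J/(mol·K).
ΔU = 1.76×20.8×(1440−556) = 32300 J.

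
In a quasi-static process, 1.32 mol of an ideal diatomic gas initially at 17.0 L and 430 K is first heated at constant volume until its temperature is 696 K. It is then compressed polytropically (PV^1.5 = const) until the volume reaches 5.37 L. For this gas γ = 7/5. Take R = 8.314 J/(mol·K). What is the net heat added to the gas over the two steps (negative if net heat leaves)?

10300 J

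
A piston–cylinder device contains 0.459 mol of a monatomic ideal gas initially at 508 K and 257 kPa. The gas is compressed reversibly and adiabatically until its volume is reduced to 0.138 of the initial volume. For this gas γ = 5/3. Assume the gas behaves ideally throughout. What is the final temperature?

1900 K

V₁ = nRT₁/P₁ = 0.459×8.314×508/257 = 7.54 L.
Adiabatic: TV^(γ−1) = const ⇒ T₂ = 508×(7.25)^0.667 = 1900 K; PV^γ = const ⇒ P₂ = 6970 kPa.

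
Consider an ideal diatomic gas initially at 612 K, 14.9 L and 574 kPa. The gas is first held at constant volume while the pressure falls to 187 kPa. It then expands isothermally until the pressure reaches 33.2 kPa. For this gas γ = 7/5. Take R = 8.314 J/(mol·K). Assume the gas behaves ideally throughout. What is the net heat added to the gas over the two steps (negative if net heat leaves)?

-9600 J

n = P₁V₁/(RT₁) = 574×14.9/(8.314×612) = 1.68 mol.
Step 1 — Isochoric: V stays 14.9 L; P/T = const ⇒ T₂ = 199 K, P₂ = 187 kPa.
W = 0 (no volume change).
ΔU = nCvΔT = 1.68×20.8×(199−612) = -14400 J.
Q = ΔU = -14400 J.
State after step 1: P = 187 kPa, V = 14.9 L, T = 199 K.
Step 2 — Isothermal: T stays 199 K; PV = const ⇒ V₂ = 83.9 L, P₂ = 33.2 kPa.
ΔU = 0 (ideal gas, T constant).
W = nRT ln(V₂/V₁) = 1.68×8.314×199×ln(5.63) = 4820 J.
Q = ΔU + W = 4820 J.
Net over both steps: W = 4820 J, Q = -9600 J, ΔU = -14400 J.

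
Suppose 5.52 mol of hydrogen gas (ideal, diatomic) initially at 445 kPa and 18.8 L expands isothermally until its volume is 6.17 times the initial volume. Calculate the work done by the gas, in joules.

T₁ = P₁V₁/(nR) = 445×18.8/(5.52×8.314) = 182 K.
Isothermal: T stays 182 K; PV = const ⇒ V₂ = 116 L, P₂ = 72.1 kPa.
W = nRT ln(V₂/V₁) = 5.52×8.314×182×ln(6.17) = 15200 J.

15200 J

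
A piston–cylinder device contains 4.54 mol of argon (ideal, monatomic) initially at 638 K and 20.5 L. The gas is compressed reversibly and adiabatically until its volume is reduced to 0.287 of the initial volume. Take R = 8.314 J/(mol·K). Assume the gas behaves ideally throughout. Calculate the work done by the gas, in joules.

-46900 J

P₁ = nRT₁/V₁ = 4.54×8.314×638/20.5 = 1170 kPa.
Adiabatic: TV^(γ−1) = const ⇒ T₂ = 638×(3.48)^0.667 = 1470 K; PV^γ = const ⇒ P₂ = 9410 kPa.
ΔU = nCvΔT = 4.54×12.5×(1470−638) = 46900 J.
Q = 0 for an adiabatic process, so W = −ΔU = -46900 J.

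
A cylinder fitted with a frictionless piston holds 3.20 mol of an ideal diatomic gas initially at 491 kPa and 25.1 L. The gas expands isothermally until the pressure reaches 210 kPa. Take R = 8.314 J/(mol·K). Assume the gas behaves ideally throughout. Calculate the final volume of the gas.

58.7 L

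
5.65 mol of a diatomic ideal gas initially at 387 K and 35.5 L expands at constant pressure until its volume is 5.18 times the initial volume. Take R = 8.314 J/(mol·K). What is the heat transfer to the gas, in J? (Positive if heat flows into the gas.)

P₁ = nRT₁/V₁ = 5.65×8.314×387/35.5 = 512 kPa.
Isobaric: P stays 512 kPa; V/T = const ⇒ T₂ = 2000 K, V₂ = 184 L.
W = PΔV = 512×(184−35.5) kPa·L = 76000 J.
ΔU = nCvΔT = 5.65×20.8×(2000−387) = 190000 J.
Q = ΔU + W = nCpΔT = 266000 J.

266000 J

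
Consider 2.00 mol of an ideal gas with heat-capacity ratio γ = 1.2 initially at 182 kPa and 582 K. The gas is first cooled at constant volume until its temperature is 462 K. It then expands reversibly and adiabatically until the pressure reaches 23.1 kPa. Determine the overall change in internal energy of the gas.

-20100 J

V₁ = nRT₁/P₁ = 2.00×8.314×582/182 = 53.2 L.
Step 1 — Isochoric: V stays 53.2 L; P/T = const ⇒ T₂ = 462 K, P₂ = 144 kPa.
W = 0 (no volume change).
ΔU = nCvΔT = 2.00×41.6×(462−582) = -9980 J.
Q = ΔU = -9980 J.
State after step 1: P = 144 kPa, V = 53.2 L, T = 462 K.
Step 2 — Adiabatic: T₂/T₁ = (P₂/P₁)^((γ−1)/γ) ⇒ T₂ = 462×(0.160)^0.167 = 340 K; V₂ = 245 L.
ΔU = nCvΔT = 2.00×41.6×(340−462) = -10100 J.
Q = 0 for an adiabatic process, so W = −ΔU = 10100 J.
Net over both steps: W = 10100 J, Q = -9980 J, ΔU = -20100 J.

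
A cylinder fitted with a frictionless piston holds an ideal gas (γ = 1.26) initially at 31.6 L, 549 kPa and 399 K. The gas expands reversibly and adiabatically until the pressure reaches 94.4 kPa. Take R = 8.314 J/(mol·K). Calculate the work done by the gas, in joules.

n = P₁V₁/(RT₁) = 549×31.6/(8.314×399) = 5.23 mol.
Adiabatic: T₂/T₁ = (P₂/P₁)^((γ−1)/γ) ⇒ T₂ = 399×(0.172)^0.206 = 277 K; V₂ = 128 L.
ΔU = nCvΔT = 5.23×32.0×(277−399) = -20300 J.
Q = 0 for an adiabatic process, so W = −ΔU = 20300 J.

20300 J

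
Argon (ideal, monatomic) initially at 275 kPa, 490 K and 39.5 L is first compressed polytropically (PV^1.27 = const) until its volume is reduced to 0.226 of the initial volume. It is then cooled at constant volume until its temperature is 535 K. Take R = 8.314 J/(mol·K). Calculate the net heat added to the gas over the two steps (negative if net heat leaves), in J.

-18400 J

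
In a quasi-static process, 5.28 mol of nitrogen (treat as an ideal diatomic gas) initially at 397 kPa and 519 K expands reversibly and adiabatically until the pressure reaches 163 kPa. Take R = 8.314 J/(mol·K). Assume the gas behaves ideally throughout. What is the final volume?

108 L

V₁ = nRT₁/P₁ = 5.28×8.314×519/397 = 57.4 L.
Adiabatic: T₂/T₁ = (P₂/P₁)^((γ−1)/γ) ⇒ T₂ = 519×(0.411)^0.286 = 402 K; V₂ = 108 L.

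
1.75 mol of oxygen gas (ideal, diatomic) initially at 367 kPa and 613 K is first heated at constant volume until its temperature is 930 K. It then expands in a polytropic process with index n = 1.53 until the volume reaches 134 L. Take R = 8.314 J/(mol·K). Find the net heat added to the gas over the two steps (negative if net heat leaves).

V₁ = nRT₁/P₁ = 1.75×8.314×613/367 = 24.3 L.
Step 1 — Isochoric: V stays 24.3 L; P/T = const ⇒ T₂ = 930 K, P₂ = 557 kPa.
W = 0 (no volume change).
ΔU = nCvΔT = 1.75×20.8×(930−613) = 11500 J.
Q = ΔU = 11500 J.
State after step 1: P = 557 kPa, V = 24.3 L, T = 930 K.
Step 2 — Polytropic n=1.53: T₂ = T₁(V₁/V₂)^(n−1) = 930×(0.181)^0.53 = 376 K; P₂ = P₁(V₁/V₂)^n = 40.9 kPa.
W = (P₁V₁−P₂V₂)/(n−1) = (557×24.3−40.9×134)/0.53 = 15200 J.
ΔU = nCvΔT = 1.75×20.8×(376−930) = -20100 J.
Q = ΔU + W = -4940 J.
Net over both steps: W = 15200 J, Q = 6590 J, ΔU = -8610 J.

6590 J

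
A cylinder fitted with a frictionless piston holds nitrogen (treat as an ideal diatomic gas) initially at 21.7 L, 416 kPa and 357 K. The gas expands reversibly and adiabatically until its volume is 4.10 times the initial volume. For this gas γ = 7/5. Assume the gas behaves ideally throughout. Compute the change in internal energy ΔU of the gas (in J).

n = P₁V₁/(RT₁) = 416×21.7/(8.314×357) = 3.04 mol.
Adiabatic: TV^(γ−1) = const ⇒ T₂ = 357×(0.244)^0.400 = 203 K; PV^γ = const ⇒ P₂ = 57.7 kPa.
For an ideal gas ΔU = nCvΔT with Cv = (5/2)R = 20.8 J/(mol·K).
ΔU = 3.04×20.8×(203−357) = -9730 J.

-9730 J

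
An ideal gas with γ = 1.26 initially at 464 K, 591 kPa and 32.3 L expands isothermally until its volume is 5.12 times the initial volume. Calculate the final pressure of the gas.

115 kPa

Isothermal: T stays 464 K; PV = const ⇒ V₂ = 165 L, P₂ = 115 kPa.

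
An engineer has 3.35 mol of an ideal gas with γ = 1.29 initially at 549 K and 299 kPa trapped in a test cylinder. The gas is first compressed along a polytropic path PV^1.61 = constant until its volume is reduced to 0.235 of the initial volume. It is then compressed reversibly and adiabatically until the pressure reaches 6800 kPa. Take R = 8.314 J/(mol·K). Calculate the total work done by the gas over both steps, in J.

-60500 J

V₁ = nRT₁/P₁ = 3.35×8.314×549/299 = 51.1 L.
Step 1 — Polytropic n=1.61: T₂ = T₁(V₁/V₂)^(n−1) = 549×(4.26)^0.61 = 1330 K; P₂ = P₁(V₁/V₂)^n = 3080 kPa.
W = (P₁V₁−P₂V₂)/(n−1) = (299×51.1−3080×12.0)/0.61 = -35600 J.
ΔU = nCvΔT = 3.35×28.7×(1330−549) = 74800 J.
Q = ΔU + W = 39300 J.
State after step 1: P = 3080 kPa, V = 12.0 L, T = 1330 K.
Step 2 — Adiabatic: T₂/T₁ = (P₂/P₁)^((γ−1)/γ) ⇒ T₂ = 1330×(2.21)^0.225 = 1590 K; V₂ = 6.50 L.
ΔU = nCvΔT = 3.35×28.7×(1590−1330) = 24900 J.
Q = 0 for an adiabatic process, so W = −ΔU = -24900 J.
Net over both steps: W = -60500 J, Q = 39300 J, ΔU = 99700 J.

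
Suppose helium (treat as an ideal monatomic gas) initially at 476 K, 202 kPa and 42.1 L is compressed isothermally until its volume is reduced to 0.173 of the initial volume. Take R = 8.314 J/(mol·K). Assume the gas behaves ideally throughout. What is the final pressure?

1170 kPa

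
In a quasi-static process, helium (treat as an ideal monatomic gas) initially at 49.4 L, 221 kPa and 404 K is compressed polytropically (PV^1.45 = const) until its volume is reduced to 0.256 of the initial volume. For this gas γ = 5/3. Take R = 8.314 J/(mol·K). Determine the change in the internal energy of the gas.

13900 J

n = P₁V₁/(RT₁) = 221×49.4/(8.314×404) = 3.25 mol.
Polytropic n=1.45: T₂ = T₁(V₁/V₂)^(n−1) = 404×(3.91)^0.45 = 746 K; P₂ = P₁(V₁/V₂)^n = 1590 kPa.
For an ideal gas ΔU = nCvΔT with Cv = (3/2)R = 12.5 J/(mol·K).
ΔU = 3.25×12.5×(746−404) = 13900 J.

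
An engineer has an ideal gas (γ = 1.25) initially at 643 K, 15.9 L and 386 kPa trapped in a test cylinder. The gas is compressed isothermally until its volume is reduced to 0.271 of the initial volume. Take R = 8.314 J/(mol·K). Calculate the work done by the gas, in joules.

n = P₁V₁/(RT₁) = 386×15.9/(8.314×643) = 1.15 mol.
Isothermal: T stays 643 K; PV = const ⇒ V₂ = 4.31 L, P₂ = 1420 kPa.
W = nRT ln(V₂/V₁) = 1.15×8.314×643×ln(0.271) = -8010 J.

-8010 J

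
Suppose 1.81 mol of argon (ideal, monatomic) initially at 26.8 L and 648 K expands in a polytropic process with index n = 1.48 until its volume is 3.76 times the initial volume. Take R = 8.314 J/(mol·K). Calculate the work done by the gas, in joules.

9560 J

P₁ = nRT₁/V₁ = 1.81×8.314×648/26.8 = 364 kPa.
Polytropic n=1.48: T₂ = T₁(V₁/V₂)^(n−1) = 648×(0.266)^0.48 = 343 K; P₂ = P₁(V₁/V₂)^n = 51.2 kPa.
W = (P₁V₁−P₂V₂)/(n−1) = (364×26.8−51.2×101)/0.48 = 9560 J.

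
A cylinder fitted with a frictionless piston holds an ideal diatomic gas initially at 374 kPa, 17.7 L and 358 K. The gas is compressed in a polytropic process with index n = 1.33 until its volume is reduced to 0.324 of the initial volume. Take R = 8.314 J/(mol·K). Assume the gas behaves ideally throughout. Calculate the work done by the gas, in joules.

n = P₁V₁/(RT₁) = 374×17.7/(8.314×358) = 2.22 mol.
Polytropic n=1.33: T₂ = T₁(V₁/V₂)^(n−1) = 358×(3.09)^0.33 = 519 K; P₂ = P₁(V₁/V₂)^n = 1670 kPa.
W = (P₁V₁−P₂V₂)/(n−1) = (374×17.7−1670×5.73)/0.33 = -9040 J.

-9040 J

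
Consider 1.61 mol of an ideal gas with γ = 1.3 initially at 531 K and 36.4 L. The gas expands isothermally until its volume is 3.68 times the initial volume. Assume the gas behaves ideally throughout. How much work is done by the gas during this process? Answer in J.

P₁ = nRT₁/V₁ = 1.61×8.314×531/36.4 = 195 kPa.
Isothermal: T stays 531 K; PV = const ⇒ V₂ = 134 L, P₂ = 53.1 kPa.
W = nRT ln(V₂/V₁) = 1.61×8.314×531×ln(3.68) = 9260 J.

9260 J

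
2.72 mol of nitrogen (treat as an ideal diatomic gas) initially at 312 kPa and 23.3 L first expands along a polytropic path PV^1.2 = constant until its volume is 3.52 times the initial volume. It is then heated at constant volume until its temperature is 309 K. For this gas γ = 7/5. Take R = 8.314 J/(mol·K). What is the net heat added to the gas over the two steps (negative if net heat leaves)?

7380 J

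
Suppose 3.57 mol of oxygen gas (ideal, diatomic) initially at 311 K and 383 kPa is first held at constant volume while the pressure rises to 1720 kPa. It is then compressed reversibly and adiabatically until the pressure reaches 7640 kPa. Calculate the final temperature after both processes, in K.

2140 K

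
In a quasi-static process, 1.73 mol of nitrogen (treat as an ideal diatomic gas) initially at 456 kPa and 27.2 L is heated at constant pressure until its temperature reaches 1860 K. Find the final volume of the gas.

T₁ = P₁V₁/(nR) = 456×27.2/(1.73×8.314) = 862 K.
Isobaric: P stays 456 kPa; V/T = const ⇒ T₂ = 1860 K, V₂ = 58.7 L.

58.7 L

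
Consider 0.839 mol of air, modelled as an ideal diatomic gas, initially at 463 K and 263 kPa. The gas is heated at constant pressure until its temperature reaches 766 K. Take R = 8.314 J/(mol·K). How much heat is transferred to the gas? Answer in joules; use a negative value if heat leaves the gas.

7400 J

V₁ = nRT₁/P₁ = 0.839×8.314×463/263 = 12.3 L.
Isobaric: P stays 263 kPa; V/T = const ⇒ T₂ = 766 K, V₂ = 20.3 L.
W = PΔV = 263×(20.3−12.3) kPa·L = 2110 J.
ΔU = nCvΔT = 0.839×20.8×(766−463) = 5280 J.
Q = ΔU + W = nCpΔT = 7400 J.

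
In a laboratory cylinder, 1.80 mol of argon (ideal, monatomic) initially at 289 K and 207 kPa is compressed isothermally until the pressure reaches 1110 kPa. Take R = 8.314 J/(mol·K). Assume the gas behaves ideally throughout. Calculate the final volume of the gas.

3.90 L

V₁ = nRT₁/P₁ = 1.80×8.314×289/207 = 20.9 L.
Isothermal: T stays 289 K; PV = const ⇒ V₂ = 3.90 L, P₂ = 1110 kPa.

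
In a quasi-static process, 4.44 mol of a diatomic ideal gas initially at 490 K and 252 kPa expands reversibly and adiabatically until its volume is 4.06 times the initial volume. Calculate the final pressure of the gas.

V₁ = nRT₁/P₁ = 4.44×8.314×490/252 = 71.8 L.
Adiabatic: TV^(γ−1) = const ⇒ T₂ = 490×(0.246)^0.400 = 280 K; PV^γ = const ⇒ P₂ = 35.4 kPa.

35.4 kPa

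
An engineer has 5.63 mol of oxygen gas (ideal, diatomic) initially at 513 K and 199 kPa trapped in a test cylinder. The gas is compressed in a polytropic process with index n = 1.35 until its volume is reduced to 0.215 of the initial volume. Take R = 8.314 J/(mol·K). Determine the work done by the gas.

-48900 J

V₁ = nRT₁/P₁ = 5.63×8.314×513/199 = 121 L.
Polytropic n=1.35: T₂ = T₁(V₁/V₂)^(n−1) = 513×(4.65)^0.35 = 879 K; P₂ = P₁(V₁/V₂)^n = 1590 kPa.
W = (P₁V₁−P₂V₂)/(n−1) = (199×121−1590×25.9)/0.35 = -48900 J.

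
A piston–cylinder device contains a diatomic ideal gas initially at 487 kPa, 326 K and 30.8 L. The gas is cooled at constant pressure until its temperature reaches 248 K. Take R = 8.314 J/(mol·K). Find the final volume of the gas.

Isobaric: P stays 487 kPa; V/T = const ⇒ T₂ = 248 K, V₂ = 23.4 L.

23.4 L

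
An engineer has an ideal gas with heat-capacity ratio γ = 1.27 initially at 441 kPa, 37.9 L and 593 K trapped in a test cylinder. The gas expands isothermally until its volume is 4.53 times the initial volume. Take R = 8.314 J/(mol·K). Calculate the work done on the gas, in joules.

-25300 J

n = P₁V₁/(RT₁) = 441×37.9/(8.314×593) = 3.39 mol.
Isothermal: T stays 593 K; PV = const ⇒ V₂ = 172 L, P₂ = 97.4 kPa.
W = nRT ln(V₂/V₁) = 3.39×8.314×593×ln(4.53) = 25300 J.
Work done on the gas = −W_by = -25300 J.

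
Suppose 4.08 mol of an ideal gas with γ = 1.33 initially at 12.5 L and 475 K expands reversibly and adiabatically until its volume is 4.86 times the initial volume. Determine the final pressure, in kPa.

157 kPa

P₁ = nRT₁/V₁ = 4.08×8.314×475/12.5 = 1290 kPa.
Adiabatic: TV^(γ−1) = const ⇒ T₂ = 475×(0.206)^0.330 = 282 K; PV^γ = const ⇒ P₂ = 157 kPa.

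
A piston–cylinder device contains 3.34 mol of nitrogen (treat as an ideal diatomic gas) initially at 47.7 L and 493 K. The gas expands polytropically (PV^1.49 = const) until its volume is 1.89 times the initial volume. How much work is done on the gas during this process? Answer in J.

P₁ = nRT₁/V₁ = 3.34×8.314×493/47.7 = 287 kPa.
Polytropic n=1.49: T₂ = T₁(V₁/V₂)^(n−1) = 493×(0.529)^0.49 = 361 K; P₂ = P₁(V₁/V₂)^n = 111 kPa.
W = (P₁V₁−P₂V₂)/(n−1) = (287×47.7−111×90.2)/0.49 = 7490 J.
Work done on the gas = −W_by = -7490 J.

-7490 J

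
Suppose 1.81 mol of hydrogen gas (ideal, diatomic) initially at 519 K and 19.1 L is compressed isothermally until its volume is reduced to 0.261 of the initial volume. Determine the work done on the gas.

P₁ = nRT₁/V₁ = 1.81×8.314×519/19.1 = 409 kPa.
Isothermal: T stays 519 K; PV = const ⇒ V₂ = 4.99 L, P₂ = 1570 kPa.
W = nRT ln(V₂/V₁) = 1.81×8.314×519×ln(0.261) = -10500 J.
Work done on the gas = −W_by = 10500 J.

10500 J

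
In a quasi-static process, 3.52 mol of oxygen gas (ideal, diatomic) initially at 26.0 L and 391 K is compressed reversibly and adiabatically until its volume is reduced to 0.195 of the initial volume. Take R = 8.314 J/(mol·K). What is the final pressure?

P₁ = nRT₁/V₁ = 3.52×8.314×391/26.0 = 440 kPa.
Adiabatic: TV^(γ−1) = const ⇒ T₂ = 391×(5.13)^0.400 = 752 K; PV^γ = const ⇒ P₂ = 4340 kPa.

4340 kPa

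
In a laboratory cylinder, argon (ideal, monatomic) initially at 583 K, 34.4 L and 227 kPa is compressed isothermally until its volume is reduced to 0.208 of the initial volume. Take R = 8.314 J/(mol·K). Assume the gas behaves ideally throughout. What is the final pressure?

1090 kPa

Isothermal: T stays 583 K; PV = const ⇒ V₂ = 7.16 L, P₂ = 1090 kPa.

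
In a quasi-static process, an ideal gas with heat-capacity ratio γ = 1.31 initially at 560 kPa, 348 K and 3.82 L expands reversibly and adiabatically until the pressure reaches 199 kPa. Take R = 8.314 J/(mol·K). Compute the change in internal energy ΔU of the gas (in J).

-1500 J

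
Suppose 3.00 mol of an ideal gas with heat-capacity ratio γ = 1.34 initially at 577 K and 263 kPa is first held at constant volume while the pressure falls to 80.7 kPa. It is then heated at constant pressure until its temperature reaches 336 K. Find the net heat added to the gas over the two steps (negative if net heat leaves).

V₁ = nRT₁/P₁ = 3.00×8.314×577/263 = 54.7 L.
Step 1 — Isochoric: V stays 54.7 L; P/T = const ⇒ T₂ = 177 K, P₂ = 80.7 kPa.
W = 0 (no volume change).
ΔU = nCvΔT = 3.00×24.5×(177−577) = -29300 J.
Q = ΔU = -29300 J.
State after step 1: P = 80.7 kPa, V = 54.7 L, T = 177 K.
Step 2 — Isobaric: P stays 80.7 kPa; V/T = const ⇒ T₂ = 336 K, V₂ = 104 L.
W = PΔV = 80.7×(104−54.7) kPa·L = 3960 J.
ΔU = nCvΔT = 3.00×24.5×(336−177) = 11700 J.
Q = ΔU + W = nCpΔT = 15600 J.
Net over both steps: W = 3960 J, Q = -13700 J, ΔU = -17700 J.

-13700 J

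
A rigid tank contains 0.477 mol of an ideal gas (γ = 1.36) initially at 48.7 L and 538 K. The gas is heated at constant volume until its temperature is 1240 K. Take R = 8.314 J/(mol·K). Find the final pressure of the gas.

101 kPa

P₁ = nRT₁/V₁ = 0.477×8.314×538/48.7 = 43.8 kPa.
Isochoric: V stays 48.7 L; P/T = const ⇒ T₂ = 1240 K, P₂ = 101 kPa.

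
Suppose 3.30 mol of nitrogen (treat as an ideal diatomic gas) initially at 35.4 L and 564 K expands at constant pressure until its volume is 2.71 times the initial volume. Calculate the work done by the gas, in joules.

26500 J

P₁ = nRT₁/V₁ = 3.30×8.314×564/35.4 = 437 kPa.
Isobaric: P stays 437 kPa; V/T = const ⇒ T₂ = 1530 K, V₂ = 95.9 L.
W = PΔV = 437×(95.9−35.4) kPa·L = 26500 J.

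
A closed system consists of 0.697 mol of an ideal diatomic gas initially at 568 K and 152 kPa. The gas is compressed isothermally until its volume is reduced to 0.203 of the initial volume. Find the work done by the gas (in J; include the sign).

V₁ = nRT₁/P₁ = 0.697×8.314×568/152 = 21.7 L.
Isothermal: T stays 568 K; PV = const ⇒ V₂ = 4.40 L, P₂ = 749 kPa.
W = nRT ln(V₂/V₁) = 0.697×8.314×568×ln(0.203) = -5250 J.

-5250 J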